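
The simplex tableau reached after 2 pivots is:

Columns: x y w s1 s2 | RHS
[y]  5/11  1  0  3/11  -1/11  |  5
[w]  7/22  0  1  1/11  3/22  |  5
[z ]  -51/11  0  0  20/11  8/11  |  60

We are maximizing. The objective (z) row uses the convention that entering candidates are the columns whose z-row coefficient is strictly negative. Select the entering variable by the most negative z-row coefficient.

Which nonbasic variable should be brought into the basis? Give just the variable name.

x

Objective-row coefficients: x: -51/11, y: 0, w: 0, s1: 20/11, s2: 8/11.
The most negative is -51/11 in column x, so x enters.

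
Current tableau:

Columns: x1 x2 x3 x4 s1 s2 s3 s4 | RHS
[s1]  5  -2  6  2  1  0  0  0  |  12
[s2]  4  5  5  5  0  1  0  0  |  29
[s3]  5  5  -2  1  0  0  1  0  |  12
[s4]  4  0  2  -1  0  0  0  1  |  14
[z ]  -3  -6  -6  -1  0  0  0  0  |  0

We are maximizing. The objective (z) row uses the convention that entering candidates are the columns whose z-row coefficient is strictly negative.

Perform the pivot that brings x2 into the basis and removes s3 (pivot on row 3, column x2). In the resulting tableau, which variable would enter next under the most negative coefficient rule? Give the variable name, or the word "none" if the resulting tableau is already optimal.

x3

Pivot element 5. New z-row = old z-row − (-6)·(row 3/5).
Updated z-row coefficients: x1: 3, x2: 0, x3: -42/5, x4: 1/5, s1: 0, s2: 0, s3: 6/5, s4: 0.
The most negative is -42/5 in column x3, so x3 would enter next.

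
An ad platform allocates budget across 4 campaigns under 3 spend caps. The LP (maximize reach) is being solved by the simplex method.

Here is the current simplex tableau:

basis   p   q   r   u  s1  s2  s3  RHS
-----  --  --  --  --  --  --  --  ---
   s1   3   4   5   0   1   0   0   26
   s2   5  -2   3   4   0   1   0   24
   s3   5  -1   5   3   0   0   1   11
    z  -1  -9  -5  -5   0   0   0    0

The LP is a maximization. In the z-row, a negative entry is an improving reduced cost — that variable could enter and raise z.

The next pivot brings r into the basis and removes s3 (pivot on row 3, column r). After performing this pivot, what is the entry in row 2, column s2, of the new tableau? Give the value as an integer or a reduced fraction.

Pivot element is row 3, column r: 5.
Normalize row 3: new (row 3, s2) = 0/5 = 0.
row 2 ← row 2 − 3·(new row 3): 1 − 3·0 = 1.

1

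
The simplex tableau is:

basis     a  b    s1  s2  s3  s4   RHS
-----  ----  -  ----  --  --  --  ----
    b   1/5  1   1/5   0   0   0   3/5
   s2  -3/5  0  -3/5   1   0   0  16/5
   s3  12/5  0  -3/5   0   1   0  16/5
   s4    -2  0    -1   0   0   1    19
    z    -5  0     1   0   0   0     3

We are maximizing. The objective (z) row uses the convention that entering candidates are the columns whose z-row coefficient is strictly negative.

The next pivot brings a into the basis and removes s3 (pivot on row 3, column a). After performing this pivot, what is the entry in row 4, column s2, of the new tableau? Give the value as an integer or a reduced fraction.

0

Pivot element is row 3, column a: 12/5.
Normalize row 3: new (row 3, s2) = 0/(12/5) = 0.
row 4 ← row 4 − (-2)·(new row 3): 0 − (-2)·0 = 0.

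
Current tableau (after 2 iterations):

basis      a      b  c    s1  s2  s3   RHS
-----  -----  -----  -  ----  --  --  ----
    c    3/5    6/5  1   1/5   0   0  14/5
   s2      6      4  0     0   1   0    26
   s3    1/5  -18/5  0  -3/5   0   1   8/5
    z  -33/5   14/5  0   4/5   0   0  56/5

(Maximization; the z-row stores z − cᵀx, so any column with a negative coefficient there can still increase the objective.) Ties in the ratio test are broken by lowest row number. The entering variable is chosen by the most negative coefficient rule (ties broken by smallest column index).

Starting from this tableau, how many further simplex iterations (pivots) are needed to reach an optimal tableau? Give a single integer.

pivot: a in, s2 out → z = 199/5
No improving column remains; optimal.

1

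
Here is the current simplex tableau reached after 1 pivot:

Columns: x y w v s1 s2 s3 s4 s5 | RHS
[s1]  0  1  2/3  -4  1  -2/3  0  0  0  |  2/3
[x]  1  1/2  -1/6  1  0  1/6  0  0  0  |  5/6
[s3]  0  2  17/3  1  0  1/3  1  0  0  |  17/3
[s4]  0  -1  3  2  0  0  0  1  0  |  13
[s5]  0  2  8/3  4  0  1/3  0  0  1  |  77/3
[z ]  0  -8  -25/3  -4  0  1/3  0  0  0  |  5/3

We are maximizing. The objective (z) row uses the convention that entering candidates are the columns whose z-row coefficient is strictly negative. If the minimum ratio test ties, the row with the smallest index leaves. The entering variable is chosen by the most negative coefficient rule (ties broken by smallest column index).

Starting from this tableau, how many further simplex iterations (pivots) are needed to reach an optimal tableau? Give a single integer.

3

pivot: w in, s1 out → z = 10
pivot: v in, s3 out → z = 10
pivot: y in, x out → z = 608/35
No improving column remains; optimal.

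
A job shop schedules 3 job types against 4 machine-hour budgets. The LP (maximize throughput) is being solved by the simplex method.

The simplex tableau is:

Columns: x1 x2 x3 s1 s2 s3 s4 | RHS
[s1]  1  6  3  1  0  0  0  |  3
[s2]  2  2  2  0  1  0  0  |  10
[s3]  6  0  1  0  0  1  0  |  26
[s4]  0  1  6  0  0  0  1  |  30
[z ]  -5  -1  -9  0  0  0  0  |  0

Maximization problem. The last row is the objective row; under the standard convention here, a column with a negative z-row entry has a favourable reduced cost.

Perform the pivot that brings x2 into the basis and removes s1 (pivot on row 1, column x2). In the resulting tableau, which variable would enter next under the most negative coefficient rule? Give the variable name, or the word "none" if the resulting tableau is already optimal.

Pivot element 6. New z-row = old z-row − (-1)·(row 1/6).
Updated z-row coefficients: x1: -29/6, x2: 0, x3: -17/2, s1: 1/6, s2: 0, s3: 0, s4: 0.
The most negative is -17/2 in column x3, so x3 would enter next.

x3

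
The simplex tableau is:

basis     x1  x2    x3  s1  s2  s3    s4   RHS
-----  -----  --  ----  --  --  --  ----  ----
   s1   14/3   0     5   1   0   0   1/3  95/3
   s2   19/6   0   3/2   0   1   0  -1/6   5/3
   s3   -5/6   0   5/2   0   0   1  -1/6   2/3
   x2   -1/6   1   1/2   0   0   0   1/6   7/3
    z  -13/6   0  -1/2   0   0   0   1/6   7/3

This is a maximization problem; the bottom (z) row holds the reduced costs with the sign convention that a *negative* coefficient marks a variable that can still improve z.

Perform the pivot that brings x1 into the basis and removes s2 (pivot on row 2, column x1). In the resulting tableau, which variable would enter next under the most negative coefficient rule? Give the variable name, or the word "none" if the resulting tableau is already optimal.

none

Pivot element 19/6. New z-row = old z-row − (-13/6)·(row 2/(19/6)).
Updated z-row coefficients: x1: 0, x2: 0, x3: 10/19, s1: 0, s2: 13/19, s3: 0, s4: 1/19.
No coefficient is strictly negative; the tableau after this pivot is optimal.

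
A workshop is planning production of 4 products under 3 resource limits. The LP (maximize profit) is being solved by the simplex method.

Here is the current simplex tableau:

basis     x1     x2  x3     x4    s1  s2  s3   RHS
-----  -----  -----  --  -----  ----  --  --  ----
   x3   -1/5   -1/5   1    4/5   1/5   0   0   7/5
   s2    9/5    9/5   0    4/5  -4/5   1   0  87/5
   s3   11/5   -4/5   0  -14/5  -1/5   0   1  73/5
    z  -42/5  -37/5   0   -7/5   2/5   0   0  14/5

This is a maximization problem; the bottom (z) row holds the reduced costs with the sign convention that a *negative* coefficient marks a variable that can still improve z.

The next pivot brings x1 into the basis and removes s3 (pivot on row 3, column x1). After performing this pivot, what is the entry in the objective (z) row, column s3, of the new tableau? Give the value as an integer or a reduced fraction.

42/11

Pivot element is row 3, column x1: 11/5.
Normalize row 3: new (row 3, s3) = 1/(11/5) = 5/11.
z-row ← z-row − (-42/5)·(new row 3): 0 − (-42/5)·(5/11) = 42/11.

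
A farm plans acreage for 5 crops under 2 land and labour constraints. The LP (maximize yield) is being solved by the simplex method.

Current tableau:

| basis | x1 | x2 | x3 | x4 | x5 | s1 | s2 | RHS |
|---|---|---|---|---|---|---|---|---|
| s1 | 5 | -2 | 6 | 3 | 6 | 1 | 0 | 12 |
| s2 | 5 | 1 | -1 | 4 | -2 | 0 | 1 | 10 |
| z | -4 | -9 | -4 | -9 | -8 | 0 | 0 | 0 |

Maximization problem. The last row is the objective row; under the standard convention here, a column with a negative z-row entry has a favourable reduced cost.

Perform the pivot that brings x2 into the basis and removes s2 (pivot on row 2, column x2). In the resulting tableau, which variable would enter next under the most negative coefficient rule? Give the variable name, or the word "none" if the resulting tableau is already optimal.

x5

Pivot element 1. New z-row = old z-row − (-9)·(row 2/1).
Updated z-row coefficients: x1: 41, x2: 0, x3: -13, x4: 27, x5: -26, s1: 0, s2: 9.
The most negative is -26 in column x5, so x5 would enter next.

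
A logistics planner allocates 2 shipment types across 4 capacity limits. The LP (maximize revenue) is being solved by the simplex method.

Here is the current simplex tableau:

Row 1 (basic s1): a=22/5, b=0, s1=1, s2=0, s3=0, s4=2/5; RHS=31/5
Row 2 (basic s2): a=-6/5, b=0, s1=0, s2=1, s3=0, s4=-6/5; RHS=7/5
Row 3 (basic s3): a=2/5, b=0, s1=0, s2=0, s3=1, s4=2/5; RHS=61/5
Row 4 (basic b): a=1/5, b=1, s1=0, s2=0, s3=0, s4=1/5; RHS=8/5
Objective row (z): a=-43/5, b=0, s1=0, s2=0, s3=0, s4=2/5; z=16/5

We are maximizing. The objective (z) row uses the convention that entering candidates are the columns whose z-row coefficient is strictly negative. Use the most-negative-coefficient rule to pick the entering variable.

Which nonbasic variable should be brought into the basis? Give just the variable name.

Objective-row coefficients: a: -43/5, b: 0, s1: 0, s2: 0, s3: 0, s4: 2/5.
The most negative is -43/5 in column a, so a enters.

a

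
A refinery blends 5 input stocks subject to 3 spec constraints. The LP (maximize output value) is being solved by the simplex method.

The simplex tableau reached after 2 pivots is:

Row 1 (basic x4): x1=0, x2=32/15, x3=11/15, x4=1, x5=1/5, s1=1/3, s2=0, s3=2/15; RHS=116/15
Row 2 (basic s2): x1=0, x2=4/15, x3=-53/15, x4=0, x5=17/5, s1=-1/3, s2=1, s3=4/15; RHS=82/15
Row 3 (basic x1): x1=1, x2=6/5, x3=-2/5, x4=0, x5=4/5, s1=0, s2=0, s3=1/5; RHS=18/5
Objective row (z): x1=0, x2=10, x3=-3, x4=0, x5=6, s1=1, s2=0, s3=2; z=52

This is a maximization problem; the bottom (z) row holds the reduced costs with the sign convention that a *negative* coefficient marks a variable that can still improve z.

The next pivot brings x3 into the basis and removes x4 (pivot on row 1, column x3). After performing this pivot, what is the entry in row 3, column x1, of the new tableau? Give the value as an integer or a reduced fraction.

Pivot element is row 1, column x3: 11/15.
Normalize row 1: new (row 1, x1) = 0/(11/15) = 0.
row 3 ← row 3 − (-2/5)·(new row 1): 1 − (-2/5)·0 = 1.

1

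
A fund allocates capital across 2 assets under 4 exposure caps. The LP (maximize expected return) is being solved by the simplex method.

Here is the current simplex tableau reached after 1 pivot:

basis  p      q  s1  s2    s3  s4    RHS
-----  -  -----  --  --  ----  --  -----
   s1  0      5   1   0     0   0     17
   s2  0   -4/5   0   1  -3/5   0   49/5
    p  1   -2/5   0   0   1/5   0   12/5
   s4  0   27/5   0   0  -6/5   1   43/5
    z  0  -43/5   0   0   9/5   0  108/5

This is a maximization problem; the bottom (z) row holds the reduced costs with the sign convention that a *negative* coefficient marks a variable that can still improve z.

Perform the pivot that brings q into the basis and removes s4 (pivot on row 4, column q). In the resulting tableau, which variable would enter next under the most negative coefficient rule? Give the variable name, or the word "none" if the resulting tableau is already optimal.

s3

Pivot element 27/5. New z-row = old z-row − (-43/5)·(row 4/(27/5)).
Updated z-row coefficients: p: 0, q: 0, s1: 0, s2: 0, s3: -1/9, s4: 43/27.
The most negative is -1/9 in column s3, so s3 would enter next.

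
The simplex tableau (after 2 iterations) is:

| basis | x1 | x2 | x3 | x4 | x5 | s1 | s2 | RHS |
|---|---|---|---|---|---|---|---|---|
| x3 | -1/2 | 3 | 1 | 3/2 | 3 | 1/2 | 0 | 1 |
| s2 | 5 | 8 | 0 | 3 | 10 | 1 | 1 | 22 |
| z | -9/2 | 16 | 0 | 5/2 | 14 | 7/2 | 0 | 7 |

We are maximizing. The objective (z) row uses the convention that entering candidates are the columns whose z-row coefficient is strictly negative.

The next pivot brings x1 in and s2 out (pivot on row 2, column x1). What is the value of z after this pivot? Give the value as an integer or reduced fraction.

134/5

Minimum ratio for x1: 22/5 = 22/5.
z changes by −(z-row coeff of x1)·ratio = −(-9/2)·(22/5) = 99/5.
New z = 7 + (99/5) = 134/5.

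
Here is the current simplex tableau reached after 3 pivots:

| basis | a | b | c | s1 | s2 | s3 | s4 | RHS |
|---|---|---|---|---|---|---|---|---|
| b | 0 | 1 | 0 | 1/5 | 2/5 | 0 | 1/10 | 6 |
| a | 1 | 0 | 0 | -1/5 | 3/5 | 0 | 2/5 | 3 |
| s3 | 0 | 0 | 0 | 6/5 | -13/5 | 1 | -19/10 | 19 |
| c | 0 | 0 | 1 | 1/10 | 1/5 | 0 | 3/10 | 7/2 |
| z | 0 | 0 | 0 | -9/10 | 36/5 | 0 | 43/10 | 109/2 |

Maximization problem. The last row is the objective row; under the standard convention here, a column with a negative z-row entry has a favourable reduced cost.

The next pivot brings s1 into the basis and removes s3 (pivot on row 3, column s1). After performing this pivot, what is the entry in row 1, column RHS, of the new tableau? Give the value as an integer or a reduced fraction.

17/6

Pivot element is row 3, column s1: 6/5.
Normalize row 3: new (row 3, RHS) = 19/(6/5) = 95/6.
row 1 ← row 1 − (1/5)·(new row 3): 6 − (1/5)·(95/6) = 17/6.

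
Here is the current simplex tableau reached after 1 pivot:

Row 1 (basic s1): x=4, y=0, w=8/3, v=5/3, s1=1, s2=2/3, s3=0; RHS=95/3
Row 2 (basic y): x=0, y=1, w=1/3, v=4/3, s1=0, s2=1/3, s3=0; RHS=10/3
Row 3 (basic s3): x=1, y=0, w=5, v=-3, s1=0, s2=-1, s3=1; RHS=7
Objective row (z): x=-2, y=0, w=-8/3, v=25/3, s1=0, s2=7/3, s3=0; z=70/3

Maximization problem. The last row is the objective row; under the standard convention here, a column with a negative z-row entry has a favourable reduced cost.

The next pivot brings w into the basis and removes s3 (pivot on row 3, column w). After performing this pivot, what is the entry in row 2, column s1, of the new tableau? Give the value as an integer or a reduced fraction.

0

Pivot element is row 3, column w: 5.
Normalize row 3: new (row 3, s1) = 0/5 = 0.
row 2 ← row 2 − (1/3)·(new row 3): 0 − (1/3)·0 = 0.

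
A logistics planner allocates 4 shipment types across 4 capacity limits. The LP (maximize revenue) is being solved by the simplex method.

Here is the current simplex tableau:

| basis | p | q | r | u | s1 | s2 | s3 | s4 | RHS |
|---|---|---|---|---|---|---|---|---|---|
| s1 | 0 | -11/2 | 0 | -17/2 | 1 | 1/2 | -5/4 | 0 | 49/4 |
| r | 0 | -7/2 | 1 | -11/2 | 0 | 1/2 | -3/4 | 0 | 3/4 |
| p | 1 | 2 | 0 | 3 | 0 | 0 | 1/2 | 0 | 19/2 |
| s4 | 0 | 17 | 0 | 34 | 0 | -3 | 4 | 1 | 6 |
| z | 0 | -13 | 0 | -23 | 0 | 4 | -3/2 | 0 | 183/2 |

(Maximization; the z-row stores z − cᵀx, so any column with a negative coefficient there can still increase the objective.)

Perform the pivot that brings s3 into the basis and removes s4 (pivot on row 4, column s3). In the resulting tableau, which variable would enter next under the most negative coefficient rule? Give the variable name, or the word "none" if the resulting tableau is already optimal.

u

Pivot element 4. New z-row = old z-row − (-3/2)·(row 4/4).
Updated z-row coefficients: p: 0, q: -53/8, r: 0, u: -41/4, s1: 0, s2: 23/8, s3: 0, s4: 3/8.
The most negative is -41/4 in column u, so u would enter next.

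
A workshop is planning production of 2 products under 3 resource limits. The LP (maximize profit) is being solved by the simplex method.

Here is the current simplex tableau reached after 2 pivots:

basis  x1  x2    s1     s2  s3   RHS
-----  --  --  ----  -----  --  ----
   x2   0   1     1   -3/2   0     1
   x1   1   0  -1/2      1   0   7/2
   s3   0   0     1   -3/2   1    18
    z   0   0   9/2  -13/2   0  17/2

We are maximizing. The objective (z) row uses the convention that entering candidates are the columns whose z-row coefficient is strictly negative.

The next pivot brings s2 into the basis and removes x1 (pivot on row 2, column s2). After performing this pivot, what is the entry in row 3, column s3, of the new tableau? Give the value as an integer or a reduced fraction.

Pivot element is row 2, column s2: 1.
Normalize row 2: new (row 2, s3) = 0/1 = 0.
row 3 ← row 3 − (-3/2)·(new row 2): 1 − (-3/2)·0 = 1.

1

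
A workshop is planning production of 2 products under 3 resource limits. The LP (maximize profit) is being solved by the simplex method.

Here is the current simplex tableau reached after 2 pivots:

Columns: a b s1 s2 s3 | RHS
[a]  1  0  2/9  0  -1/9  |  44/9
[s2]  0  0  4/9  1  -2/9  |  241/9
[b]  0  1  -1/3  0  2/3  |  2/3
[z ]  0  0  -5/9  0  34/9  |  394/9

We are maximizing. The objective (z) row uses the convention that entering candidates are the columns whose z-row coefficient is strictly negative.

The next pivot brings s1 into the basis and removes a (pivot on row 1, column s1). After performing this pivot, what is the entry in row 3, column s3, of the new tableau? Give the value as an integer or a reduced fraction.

Pivot element is row 1, column s1: 2/9.
Normalize row 1: new (row 1, s3) = (-1/9)/(2/9) = -1/2.
row 3 ← row 3 − (-1/3)·(new row 1): 2/3 − (-1/3)·(-1/2) = 1/2.

1/2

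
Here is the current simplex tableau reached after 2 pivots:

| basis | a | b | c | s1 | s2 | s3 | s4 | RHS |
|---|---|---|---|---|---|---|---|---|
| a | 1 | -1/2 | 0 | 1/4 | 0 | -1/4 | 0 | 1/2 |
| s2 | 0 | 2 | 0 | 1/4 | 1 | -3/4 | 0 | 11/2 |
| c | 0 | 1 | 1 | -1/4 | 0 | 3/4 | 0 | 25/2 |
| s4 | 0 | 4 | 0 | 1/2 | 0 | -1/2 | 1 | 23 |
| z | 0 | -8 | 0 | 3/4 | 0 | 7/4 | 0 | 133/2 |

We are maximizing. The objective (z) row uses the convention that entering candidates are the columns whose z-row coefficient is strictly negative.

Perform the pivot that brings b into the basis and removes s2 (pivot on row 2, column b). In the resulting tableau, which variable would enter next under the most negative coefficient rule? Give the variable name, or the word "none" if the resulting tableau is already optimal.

s3

Pivot element 2. New z-row = old z-row − (-8)·(row 2/2).
Updated z-row coefficients: a: 0, b: 0, c: 0, s1: 7/4, s2: 4, s3: -5/4, s4: 0.
The most negative is -5/4 in column s3, so s3 would enter next.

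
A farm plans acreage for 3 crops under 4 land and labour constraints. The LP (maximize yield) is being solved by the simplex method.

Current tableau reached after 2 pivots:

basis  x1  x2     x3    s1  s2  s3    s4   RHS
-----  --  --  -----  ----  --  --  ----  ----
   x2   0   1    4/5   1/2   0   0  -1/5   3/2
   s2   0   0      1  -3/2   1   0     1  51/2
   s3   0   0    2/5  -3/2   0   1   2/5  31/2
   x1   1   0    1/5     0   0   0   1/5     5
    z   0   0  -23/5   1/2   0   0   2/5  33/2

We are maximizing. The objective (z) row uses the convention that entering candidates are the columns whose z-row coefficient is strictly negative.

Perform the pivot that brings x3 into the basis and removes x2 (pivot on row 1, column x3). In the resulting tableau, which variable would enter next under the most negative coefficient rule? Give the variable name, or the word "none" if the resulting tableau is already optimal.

s4

Pivot element 4/5. New z-row = old z-row − (-23/5)·(row 1/(4/5)).
Updated z-row coefficients: x1: 0, x2: 23/4, x3: 0, s1: 27/8, s2: 0, s3: 0, s4: -3/4.
The most negative is -3/4 in column s4, so s4 would enter next.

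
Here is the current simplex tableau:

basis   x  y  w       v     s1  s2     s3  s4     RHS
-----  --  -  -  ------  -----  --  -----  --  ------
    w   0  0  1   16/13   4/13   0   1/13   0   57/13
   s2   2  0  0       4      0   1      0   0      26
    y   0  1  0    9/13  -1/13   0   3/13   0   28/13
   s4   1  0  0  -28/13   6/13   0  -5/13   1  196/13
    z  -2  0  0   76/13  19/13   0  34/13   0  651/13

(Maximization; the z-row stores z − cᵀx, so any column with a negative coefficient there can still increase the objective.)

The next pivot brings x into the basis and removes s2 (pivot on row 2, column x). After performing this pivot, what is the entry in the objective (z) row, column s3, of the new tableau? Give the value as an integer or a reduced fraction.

34/13

Pivot element is row 2, column x: 2.
Normalize row 2: new (row 2, s3) = 0/2 = 0.
z-row ← z-row − (-2)·(new row 2): 34/13 − (-2)·0 = 34/13.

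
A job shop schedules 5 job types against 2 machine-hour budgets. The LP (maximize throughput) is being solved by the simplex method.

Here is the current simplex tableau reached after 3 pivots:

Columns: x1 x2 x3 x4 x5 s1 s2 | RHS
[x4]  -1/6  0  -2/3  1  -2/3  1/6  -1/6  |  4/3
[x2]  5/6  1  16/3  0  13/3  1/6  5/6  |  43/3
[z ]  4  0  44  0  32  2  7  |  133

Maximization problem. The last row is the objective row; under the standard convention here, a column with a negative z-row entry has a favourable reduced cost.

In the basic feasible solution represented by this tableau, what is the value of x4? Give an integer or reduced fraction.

4/3

x4 is basic (row 1); its value is the RHS of that row: 4/3.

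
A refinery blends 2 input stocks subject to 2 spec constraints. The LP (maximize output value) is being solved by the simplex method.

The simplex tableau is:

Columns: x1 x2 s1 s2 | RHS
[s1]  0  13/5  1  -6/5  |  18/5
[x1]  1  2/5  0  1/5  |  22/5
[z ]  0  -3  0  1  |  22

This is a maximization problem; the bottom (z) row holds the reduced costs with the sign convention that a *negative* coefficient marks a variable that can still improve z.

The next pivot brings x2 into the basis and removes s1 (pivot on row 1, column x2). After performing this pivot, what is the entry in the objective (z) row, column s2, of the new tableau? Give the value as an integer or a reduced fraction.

-5/13

Pivot element is row 1, column x2: 13/5.
Normalize row 1: new (row 1, s2) = (-6/5)/(13/5) = -6/13.
z-row ← z-row − (-3)·(new row 1): 1 − (-3)·(-6/13) = -5/13.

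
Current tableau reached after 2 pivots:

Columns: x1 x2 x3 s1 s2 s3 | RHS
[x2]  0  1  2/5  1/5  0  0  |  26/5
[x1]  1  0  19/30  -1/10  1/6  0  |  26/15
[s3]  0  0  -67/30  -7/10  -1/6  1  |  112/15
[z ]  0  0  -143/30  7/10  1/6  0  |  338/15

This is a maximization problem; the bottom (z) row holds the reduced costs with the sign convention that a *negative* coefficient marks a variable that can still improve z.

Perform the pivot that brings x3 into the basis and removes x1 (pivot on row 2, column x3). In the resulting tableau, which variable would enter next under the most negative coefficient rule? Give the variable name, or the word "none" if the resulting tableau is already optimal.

Pivot element 19/30. New z-row = old z-row − (-143/30)·(row 2/(19/30)).
Updated z-row coefficients: x1: 143/19, x2: 0, x3: 0, s1: -1/19, s2: 27/19, s3: 0.
The most negative is -1/19 in column s1, so s1 would enter next.

s1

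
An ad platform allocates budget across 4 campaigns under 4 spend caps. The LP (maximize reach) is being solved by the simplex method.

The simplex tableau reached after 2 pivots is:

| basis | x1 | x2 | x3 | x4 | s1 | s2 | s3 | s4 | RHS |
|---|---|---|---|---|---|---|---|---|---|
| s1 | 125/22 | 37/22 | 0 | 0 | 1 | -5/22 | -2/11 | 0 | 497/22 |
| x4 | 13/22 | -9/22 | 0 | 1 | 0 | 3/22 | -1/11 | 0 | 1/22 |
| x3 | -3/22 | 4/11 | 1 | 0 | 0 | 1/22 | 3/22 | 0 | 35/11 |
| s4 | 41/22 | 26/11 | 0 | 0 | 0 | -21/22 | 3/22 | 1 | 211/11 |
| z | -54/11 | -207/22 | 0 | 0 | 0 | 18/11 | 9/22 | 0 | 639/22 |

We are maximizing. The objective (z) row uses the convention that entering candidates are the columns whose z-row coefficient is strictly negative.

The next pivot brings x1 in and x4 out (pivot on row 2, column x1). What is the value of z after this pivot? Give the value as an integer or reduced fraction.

Minimum ratio for x1: (1/22)/(13/22) = 1/13.
z changes by −(z-row coeff of x1)·ratio = −(-54/11)·(1/13) = 54/143.
New z = 639/22 + (54/143) = 765/26.

765/26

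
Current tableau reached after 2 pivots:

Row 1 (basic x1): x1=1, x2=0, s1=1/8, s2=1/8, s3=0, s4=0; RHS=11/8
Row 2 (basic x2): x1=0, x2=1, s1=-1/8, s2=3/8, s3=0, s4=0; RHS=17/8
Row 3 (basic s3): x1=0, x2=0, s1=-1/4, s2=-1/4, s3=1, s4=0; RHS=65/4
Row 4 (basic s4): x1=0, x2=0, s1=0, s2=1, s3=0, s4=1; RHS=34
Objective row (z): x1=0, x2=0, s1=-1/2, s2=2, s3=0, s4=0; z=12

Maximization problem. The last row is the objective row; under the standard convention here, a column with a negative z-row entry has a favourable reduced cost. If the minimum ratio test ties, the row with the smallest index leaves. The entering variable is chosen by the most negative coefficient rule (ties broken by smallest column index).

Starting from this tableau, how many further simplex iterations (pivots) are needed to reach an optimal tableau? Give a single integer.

1

pivot: s1 in, x1 out → z = 35/2
No improving column remains; optimal.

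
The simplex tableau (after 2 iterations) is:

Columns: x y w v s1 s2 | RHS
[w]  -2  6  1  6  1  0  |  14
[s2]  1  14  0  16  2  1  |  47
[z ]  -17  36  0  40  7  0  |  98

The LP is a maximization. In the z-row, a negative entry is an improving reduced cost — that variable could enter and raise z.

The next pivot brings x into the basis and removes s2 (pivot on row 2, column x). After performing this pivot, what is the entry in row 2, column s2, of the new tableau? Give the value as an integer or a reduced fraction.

1

Pivot element is row 2, column x: 1.
Normalize row 2: new (row 2, s2) = 1/1 = 1.
Row 2 is the pivot row, so the entry is 1.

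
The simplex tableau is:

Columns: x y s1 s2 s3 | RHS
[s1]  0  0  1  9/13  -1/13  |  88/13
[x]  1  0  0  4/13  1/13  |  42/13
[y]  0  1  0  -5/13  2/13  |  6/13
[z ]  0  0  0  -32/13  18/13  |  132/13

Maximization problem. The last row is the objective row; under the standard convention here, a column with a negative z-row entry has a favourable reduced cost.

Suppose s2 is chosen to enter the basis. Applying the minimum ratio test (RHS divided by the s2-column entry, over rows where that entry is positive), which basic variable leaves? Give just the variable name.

s1

Ratios: row 1 (s1): (88/13)/(9/13) = 88/9; row 2 (x): (42/13)/(4/13) = 21/2; row 3 (y): entry -5/13 ≤ 0, skip.
Minimum ratio 88/9 is in the s1 row, so s1 leaves.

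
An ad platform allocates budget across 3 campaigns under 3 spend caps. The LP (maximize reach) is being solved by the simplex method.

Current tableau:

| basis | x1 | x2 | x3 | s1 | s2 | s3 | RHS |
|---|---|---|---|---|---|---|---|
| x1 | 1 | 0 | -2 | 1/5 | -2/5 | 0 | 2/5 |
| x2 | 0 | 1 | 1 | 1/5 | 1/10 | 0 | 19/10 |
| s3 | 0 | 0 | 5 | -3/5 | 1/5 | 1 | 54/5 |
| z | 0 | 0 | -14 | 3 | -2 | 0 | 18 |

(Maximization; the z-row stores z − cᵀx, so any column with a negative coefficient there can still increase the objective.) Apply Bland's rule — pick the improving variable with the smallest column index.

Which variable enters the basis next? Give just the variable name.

x3

Objective-row coefficients: x1: 0, x2: 0, x3: -14, s1: 3, s2: -2, s3: 0.
Improving columns: x3, s2. Bland's rule picks the smallest column index → x3.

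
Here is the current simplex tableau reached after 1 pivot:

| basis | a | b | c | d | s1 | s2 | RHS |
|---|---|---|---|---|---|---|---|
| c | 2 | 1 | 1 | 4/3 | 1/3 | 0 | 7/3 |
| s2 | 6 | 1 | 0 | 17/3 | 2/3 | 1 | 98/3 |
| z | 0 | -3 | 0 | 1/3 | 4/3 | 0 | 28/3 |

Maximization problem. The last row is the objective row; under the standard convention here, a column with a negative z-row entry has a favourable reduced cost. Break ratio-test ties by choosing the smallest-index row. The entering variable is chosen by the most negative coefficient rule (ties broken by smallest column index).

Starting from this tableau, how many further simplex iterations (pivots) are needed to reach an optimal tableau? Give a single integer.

1

pivot: b in, c out → z = 49/3
No improving column remains; optimal.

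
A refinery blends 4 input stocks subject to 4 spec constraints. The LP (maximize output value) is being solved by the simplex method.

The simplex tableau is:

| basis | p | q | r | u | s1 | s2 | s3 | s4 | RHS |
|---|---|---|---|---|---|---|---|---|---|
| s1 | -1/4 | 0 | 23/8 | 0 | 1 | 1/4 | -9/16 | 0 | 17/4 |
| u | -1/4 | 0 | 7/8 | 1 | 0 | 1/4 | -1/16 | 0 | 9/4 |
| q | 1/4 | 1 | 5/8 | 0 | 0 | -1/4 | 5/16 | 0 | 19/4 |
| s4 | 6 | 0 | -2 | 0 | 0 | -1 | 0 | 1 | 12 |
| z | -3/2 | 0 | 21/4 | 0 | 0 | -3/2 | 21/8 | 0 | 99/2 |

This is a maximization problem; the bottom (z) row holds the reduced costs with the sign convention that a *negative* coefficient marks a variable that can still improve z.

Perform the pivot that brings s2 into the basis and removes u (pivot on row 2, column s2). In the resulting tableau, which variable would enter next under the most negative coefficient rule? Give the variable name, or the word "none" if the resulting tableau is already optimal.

Pivot element 1/4. New z-row = old z-row − (-3/2)·(row 2/(1/4)).
Updated z-row coefficients: p: -3, q: 0, r: 21/2, u: 6, s1: 0, s2: 0, s3: 9/4, s4: 0.
The most negative is -3 in column p, so p would enter next.

p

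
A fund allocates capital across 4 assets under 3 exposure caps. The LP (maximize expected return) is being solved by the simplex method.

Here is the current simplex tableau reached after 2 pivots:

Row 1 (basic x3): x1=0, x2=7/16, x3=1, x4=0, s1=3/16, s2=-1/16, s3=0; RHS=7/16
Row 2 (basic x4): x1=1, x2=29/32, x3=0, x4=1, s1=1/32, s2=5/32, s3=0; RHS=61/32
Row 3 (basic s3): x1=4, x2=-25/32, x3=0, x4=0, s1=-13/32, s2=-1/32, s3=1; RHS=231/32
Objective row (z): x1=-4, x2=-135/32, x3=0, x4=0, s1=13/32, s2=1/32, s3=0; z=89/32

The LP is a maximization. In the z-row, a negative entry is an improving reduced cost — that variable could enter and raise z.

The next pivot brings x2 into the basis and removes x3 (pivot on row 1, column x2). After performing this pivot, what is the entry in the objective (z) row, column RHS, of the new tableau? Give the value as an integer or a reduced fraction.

Pivot element is row 1, column x2: 7/16.
Normalize row 1: new (row 1, RHS) = (7/16)/(7/16) = 1.
z-row ← z-row − (-135/32)·(new row 1): 89/32 − (-135/32)·1 = 7.

7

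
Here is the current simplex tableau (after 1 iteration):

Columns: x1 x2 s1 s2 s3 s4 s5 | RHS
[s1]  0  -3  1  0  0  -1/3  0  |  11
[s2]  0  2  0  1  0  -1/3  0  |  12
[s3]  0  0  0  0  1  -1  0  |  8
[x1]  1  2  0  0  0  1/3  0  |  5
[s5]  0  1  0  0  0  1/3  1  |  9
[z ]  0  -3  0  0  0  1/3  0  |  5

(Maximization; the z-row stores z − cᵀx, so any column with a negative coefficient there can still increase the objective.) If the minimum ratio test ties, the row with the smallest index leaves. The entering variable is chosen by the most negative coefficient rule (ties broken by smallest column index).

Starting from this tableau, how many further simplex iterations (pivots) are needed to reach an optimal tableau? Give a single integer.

1

pivot: x2 in, x1 out → z = 25/2
No improving column remains; optimal.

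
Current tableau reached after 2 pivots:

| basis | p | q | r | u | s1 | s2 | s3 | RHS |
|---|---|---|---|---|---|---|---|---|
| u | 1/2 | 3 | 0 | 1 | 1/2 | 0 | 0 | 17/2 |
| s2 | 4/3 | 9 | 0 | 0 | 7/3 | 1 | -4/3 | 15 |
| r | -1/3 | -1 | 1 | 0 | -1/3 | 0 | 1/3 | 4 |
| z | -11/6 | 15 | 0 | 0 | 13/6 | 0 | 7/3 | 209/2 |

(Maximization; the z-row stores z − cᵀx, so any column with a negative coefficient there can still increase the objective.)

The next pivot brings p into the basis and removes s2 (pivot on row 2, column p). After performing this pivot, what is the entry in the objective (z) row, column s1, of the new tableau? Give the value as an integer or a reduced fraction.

Pivot element is row 2, column p: 4/3.
Normalize row 2: new (row 2, s1) = (7/3)/(4/3) = 7/4.
z-row ← z-row − (-11/6)·(new row 2): 13/6 − (-11/6)·(7/4) = 43/8.

43/8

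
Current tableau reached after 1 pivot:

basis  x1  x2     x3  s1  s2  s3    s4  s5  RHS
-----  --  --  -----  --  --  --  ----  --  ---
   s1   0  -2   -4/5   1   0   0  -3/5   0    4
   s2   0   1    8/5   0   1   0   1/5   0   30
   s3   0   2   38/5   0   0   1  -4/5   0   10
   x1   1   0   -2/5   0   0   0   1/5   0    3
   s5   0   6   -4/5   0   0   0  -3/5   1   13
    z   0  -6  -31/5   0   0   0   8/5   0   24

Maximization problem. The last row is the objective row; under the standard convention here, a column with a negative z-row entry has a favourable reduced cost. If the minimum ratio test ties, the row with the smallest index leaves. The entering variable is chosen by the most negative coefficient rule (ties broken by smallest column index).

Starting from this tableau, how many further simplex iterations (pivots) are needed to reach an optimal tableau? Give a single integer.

2

pivot: x3 in, s3 out → z = 611/19
pivot: x2 in, s5 out → z = 4961/118
No improving column remains; optimal.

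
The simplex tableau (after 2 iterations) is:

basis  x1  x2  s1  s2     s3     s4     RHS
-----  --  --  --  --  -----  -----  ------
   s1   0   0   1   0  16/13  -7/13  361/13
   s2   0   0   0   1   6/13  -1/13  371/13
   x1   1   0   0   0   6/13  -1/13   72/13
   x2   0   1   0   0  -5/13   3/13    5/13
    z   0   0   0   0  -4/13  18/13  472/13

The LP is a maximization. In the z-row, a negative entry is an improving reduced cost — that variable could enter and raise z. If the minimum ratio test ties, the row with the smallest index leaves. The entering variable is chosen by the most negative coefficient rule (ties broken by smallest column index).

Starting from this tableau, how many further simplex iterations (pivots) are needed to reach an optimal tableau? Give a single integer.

pivot: s3 in, x1 out → z = 40
No improving column remains; optimal.

1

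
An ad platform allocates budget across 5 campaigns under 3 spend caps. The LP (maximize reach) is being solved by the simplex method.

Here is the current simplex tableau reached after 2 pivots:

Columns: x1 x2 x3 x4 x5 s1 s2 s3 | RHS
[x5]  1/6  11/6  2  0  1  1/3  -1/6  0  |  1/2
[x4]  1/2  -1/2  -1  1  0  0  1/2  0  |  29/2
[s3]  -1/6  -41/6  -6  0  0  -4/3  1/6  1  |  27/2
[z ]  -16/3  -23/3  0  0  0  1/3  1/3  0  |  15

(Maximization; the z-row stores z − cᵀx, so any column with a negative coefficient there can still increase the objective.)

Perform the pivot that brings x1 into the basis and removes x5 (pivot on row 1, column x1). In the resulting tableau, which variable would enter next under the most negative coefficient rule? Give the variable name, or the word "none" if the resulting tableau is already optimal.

s2

Pivot element 1/6. New z-row = old z-row − (-16/3)·(row 1/(1/6)).
Updated z-row coefficients: x1: 0, x2: 51, x3: 64, x4: 0, x5: 32, s1: 11, s2: -5, s3: 0.
The most negative is -5 in column s2, so s2 would enter next.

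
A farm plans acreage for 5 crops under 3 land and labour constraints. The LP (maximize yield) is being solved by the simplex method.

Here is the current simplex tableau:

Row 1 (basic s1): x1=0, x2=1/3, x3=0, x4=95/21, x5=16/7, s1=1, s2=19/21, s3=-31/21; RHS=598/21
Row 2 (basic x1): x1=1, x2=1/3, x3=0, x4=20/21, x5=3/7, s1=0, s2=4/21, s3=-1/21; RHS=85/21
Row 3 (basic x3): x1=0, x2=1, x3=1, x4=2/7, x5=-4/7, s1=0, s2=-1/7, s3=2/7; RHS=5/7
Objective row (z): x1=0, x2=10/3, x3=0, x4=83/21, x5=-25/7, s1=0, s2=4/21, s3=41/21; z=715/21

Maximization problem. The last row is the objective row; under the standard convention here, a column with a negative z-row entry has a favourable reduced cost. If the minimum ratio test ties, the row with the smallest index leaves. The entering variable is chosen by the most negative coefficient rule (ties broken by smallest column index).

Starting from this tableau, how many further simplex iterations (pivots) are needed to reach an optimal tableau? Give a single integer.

1

pivot: x5 in, x1 out → z = 610/9
No improving column remains; optimal.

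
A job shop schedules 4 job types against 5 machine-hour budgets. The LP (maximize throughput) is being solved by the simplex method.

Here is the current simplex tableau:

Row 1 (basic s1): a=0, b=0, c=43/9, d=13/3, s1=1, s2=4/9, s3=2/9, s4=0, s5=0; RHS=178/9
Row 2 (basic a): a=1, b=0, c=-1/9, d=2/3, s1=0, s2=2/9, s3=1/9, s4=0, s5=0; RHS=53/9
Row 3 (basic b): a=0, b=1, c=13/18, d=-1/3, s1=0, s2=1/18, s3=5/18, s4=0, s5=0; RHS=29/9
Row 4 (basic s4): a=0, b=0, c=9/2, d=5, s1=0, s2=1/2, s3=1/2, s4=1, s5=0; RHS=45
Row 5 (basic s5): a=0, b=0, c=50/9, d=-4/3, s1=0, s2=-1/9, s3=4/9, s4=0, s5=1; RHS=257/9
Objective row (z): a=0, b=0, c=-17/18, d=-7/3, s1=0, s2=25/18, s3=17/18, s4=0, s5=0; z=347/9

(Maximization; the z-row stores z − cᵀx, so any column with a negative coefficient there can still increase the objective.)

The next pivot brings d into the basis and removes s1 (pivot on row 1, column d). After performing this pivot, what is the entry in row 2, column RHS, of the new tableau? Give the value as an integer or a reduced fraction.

37/13

Pivot element is row 1, column d: 13/3.
Normalize row 1: new (row 1, RHS) = (178/9)/(13/3) = 178/39.
row 2 ← row 2 − (2/3)·(new row 1): 53/9 − (2/3)·(178/39) = 37/13.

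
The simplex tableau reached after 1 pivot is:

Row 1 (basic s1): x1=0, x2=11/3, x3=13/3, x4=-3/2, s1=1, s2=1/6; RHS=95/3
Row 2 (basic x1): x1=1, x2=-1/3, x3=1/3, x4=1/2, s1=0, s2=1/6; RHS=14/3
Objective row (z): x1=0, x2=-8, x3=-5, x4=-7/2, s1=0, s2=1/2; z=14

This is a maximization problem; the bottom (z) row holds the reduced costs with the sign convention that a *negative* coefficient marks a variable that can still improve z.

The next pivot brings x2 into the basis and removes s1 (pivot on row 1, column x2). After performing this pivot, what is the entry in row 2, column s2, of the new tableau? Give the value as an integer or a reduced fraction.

2/11

Pivot element is row 1, column x2: 11/3.
Normalize row 1: new (row 1, s2) = (1/6)/(11/3) = 1/22.
row 2 ← row 2 − (-1/3)·(new row 1): 1/6 − (-1/3)·(1/22) = 2/11.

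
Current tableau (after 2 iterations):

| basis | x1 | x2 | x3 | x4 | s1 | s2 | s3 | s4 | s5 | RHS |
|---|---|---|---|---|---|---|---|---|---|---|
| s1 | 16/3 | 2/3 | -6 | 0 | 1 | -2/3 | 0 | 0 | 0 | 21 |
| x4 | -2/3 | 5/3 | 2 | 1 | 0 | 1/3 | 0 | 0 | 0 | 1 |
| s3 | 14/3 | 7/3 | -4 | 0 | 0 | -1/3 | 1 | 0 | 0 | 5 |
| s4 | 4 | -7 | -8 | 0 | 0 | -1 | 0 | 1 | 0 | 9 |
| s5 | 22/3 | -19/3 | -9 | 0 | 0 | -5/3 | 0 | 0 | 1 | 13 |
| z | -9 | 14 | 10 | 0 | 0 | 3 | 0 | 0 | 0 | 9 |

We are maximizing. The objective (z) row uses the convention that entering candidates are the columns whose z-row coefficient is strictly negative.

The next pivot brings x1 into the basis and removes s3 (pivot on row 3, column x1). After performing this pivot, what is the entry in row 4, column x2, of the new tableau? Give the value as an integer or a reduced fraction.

Pivot element is row 3, column x1: 14/3.
Normalize row 3: new (row 3, x2) = (7/3)/(14/3) = 1/2.
row 4 ← row 4 − 4·(new row 3): -7 − 4·(1/2) = -9.

-9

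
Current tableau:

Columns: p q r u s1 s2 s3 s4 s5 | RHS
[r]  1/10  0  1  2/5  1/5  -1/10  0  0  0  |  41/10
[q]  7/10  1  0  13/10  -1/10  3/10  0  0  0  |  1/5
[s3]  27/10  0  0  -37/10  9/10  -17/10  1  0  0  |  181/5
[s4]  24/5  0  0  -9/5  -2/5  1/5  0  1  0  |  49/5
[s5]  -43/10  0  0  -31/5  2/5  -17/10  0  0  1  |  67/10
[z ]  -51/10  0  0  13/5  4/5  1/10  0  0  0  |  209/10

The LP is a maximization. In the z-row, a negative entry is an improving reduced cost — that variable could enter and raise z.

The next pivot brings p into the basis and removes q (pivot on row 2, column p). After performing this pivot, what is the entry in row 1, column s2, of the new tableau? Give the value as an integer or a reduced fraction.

-1/7

Pivot element is row 2, column p: 7/10.
Normalize row 2: new (row 2, s2) = (3/10)/(7/10) = 3/7.
row 1 ← row 1 − (1/10)·(new row 2): -1/10 − (1/10)·(3/7) = -1/7.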